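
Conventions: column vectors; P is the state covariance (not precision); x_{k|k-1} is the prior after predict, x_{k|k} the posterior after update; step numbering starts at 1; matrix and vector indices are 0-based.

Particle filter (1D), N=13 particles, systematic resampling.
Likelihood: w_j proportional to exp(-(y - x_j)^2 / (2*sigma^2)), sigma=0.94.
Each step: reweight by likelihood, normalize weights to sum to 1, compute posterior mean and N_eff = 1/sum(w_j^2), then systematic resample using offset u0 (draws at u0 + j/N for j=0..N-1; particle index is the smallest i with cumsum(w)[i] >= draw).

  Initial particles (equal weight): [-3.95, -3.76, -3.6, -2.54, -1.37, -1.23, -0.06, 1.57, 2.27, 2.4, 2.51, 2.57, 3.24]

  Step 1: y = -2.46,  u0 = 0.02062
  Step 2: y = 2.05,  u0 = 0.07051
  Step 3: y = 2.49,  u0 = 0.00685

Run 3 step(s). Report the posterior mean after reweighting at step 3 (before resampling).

step 1: w=[0.0913, 0.1232, 0.1537, 0.3195, 0.1637, 0.1362, 0.0123, 0.0000, 0.0000, 0.0000, 0.0000, 0.0000, 0.0000]  mean=-2.5813  Neff=5.1353  idx=[0, 1, 1, 2, 2, 3, 3, 3, 3, 4, 4, 5, 5]
step 2: w=[0.0000, 0.0000, 0.0000, 0.0000, 0.0000, 0.0009, 0.0009, 0.0009, 0.0009, 0.1845, 0.1845, 0.3137, 0.3137]  mean=-1.2865  Neff=3.7756  idx=[9, 9, 10, 10, 11, 11, 11, 11, 11, 12, 12, 12, 12]
step 3: w=[0.0490, 0.0490, 0.0490, 0.0490, 0.0893, 0.0893, 0.0893, 0.0893, 0.0893, 0.0893, 0.0893, 0.0893, 0.0893]  mean=-1.2574  Neff=12.2809  idx=[0, 1, 3, 4, 5, 6, 7, 7, 8, 9, 10, 11, 12]

post_mean = -1.2574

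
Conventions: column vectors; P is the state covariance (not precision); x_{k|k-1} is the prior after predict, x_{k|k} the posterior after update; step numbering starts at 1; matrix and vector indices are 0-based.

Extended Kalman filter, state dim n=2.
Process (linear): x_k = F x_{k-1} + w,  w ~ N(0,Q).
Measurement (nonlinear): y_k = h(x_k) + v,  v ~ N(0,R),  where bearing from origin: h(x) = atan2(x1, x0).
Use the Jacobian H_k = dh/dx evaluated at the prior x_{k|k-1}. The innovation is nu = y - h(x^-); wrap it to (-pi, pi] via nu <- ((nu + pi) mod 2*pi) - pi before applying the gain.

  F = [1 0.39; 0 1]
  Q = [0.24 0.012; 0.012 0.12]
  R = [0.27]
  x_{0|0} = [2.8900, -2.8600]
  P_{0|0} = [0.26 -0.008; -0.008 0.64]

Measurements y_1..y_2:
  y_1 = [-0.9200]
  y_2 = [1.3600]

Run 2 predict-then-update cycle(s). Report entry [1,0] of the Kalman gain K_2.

step 1: x^-=[1.7746, -2.8600]  P^-=[0.5911 0.2536; 0.2536 0.7600]  H_jac=[0.2525 0.1566]  S=[0.3464]  K=[0.5455; 0.5285]  nu=[0.0954]  x^+=[1.8267, -2.8096]  P^+=[0.4880 0.1537; 0.1537 0.6632]
step 2: x^-=[0.7309, -2.8096]  P^-=[0.9488 0.4244; 0.4244 0.7832]  H_jac=[0.3334 0.0867]  S=[0.4059]  K=[0.8700; 0.5159]  nu=[2.6763]  x^+=[3.0593, -1.4288]  P^+=[0.6416 0.2422; 0.2422 0.6752]

K[1,0] = 0.5159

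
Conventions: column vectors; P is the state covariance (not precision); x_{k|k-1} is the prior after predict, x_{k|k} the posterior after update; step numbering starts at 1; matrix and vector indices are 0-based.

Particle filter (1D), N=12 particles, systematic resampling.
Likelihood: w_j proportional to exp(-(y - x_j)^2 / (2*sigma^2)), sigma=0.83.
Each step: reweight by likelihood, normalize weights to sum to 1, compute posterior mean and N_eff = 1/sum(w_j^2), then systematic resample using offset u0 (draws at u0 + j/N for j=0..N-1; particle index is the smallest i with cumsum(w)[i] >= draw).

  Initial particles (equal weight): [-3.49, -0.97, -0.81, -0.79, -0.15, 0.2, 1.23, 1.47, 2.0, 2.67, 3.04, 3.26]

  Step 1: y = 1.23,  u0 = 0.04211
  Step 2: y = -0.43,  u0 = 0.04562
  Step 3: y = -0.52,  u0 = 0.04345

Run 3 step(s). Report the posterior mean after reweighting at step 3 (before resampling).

post_mean = 0.0672

step 1: w=[0.0000, 0.0078, 0.0128, 0.0135, 0.0657, 0.1212, 0.2619, 0.2511, 0.1703, 0.0581, 0.0243, 0.0132]  mean=1.2896  Neff=5.4283  idx=[4, 5, 5, 6, 6, 6, 7, 7, 7, 8, 8, 9]
step 2: w=[0.3050, 0.2421, 0.2421, 0.0437, 0.0437, 0.0437, 0.0235, 0.0235, 0.0235, 0.0044, 0.0044, 0.0003]  mean=0.3346  Neff=4.5939  idx=[0, 0, 0, 0, 1, 1, 1, 2, 2, 3, 5, 7]
step 3: w=[0.1236, 0.1236, 0.1236, 0.1236, 0.0937, 0.0937, 0.0937, 0.0937, 0.0937, 0.0148, 0.0148, 0.0077]  mean=0.0672  Neff=9.4819  idx=[0, 1, 1, 2, 3, 3, 4, 5, 6, 7, 8, 8]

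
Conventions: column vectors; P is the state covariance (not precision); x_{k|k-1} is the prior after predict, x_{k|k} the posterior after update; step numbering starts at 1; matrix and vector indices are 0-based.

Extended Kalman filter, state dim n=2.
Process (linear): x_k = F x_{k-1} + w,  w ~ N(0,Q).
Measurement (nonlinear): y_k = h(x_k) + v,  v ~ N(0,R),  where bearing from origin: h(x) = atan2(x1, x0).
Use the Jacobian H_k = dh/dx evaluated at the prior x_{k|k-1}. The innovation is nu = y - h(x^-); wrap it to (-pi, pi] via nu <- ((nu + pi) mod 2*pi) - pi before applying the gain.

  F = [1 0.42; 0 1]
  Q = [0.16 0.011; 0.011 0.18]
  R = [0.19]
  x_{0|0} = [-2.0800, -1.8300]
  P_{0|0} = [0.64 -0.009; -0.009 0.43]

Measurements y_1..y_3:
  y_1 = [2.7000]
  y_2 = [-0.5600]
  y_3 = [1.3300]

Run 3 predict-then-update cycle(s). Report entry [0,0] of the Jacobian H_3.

step 1: x^-=[-2.8486, -1.8300]  P^-=[0.8683 0.1826; 0.1826 0.6100]  H_jac=[0.1596 -0.2485]  S=[0.2353]  K=[0.3962; -0.5203]  nu=[-1.0126]  x^+=[-3.2498, -1.3031]  P^+=[0.8313 0.2311; 0.2311 0.5463]
step 2: x^-=[-3.7972, -1.3031]  P^-=[1.2818 0.4716; 0.4716 0.7263]  H_jac=[0.0809 -0.2356]  S=[0.2207]  K=[-0.0338; -0.6025]  nu=[2.2510]  x^+=[-3.8732, -2.6594]  P^+=[1.2816 0.4671; 0.4671 0.6462]
step 3: x^-=[-4.9901, -2.6594]  P^-=[1.9479 0.7495; 0.7495 0.8262]  H_jac=[0.0832 -0.1561]  S=[0.2041]  K=[0.2207; -0.3263]  nu=[-2.3012]  x^+=[-5.4979, -1.9086]  P^+=[1.9380 0.7642; 0.7642 0.8044]

H_jac[0,0] = 0.0832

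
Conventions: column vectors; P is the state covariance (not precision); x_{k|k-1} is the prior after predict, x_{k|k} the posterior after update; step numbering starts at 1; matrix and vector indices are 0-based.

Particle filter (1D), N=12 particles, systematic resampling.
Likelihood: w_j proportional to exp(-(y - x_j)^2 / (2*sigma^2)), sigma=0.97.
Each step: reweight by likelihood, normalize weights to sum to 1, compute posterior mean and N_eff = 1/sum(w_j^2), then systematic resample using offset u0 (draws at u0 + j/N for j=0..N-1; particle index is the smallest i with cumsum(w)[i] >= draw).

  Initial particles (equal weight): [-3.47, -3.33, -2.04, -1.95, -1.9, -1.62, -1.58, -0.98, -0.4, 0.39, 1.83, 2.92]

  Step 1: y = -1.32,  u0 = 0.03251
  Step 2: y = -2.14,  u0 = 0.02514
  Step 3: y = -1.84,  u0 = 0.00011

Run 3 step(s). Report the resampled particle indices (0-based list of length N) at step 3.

step 1: w=[0.0136, 0.0185, 0.1201, 0.1281, 0.1323, 0.1508, 0.1526, 0.1488, 0.1009, 0.0334, 0.0008, 0.0000]  mean=-1.5120  Neff=7.7910  idx=[2, 2, 3, 4, 4, 5, 5, 6, 6, 7, 8, 8]
step 2: w=[0.1078, 0.1078, 0.1063, 0.1051, 0.1051, 0.0939, 0.0939, 0.0918, 0.0918, 0.0530, 0.0217, 0.0217]  mean=-1.7103  Neff=10.5378  idx=[0, 1, 1, 2, 3, 4, 4, 5, 6, 7, 8, 9]
step 3: w=[0.0853, 0.0853, 0.0853, 0.0866, 0.0870, 0.0870, 0.0870, 0.0849, 0.0849, 0.0840, 0.0840, 0.0588]  mean=-1.7847  Neff=11.9045  idx=[0, 0, 1, 2, 3, 4, 5, 6, 7, 8, 9, 10]

resampled_idx = [0, 0, 1, 2, 3, 4, 5, 6, 7, 8, 9, 10]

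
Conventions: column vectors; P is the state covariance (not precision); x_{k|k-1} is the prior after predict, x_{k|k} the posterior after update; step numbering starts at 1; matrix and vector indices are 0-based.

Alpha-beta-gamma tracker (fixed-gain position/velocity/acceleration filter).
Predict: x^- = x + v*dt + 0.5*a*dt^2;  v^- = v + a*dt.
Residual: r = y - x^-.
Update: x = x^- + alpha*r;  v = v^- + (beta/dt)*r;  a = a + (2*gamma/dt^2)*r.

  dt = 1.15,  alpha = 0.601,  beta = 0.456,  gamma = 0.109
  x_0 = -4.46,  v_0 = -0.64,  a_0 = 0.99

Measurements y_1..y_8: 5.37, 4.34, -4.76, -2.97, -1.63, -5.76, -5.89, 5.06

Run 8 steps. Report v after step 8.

v_post = 3.8533

step 1: x_pred=-4.5414  r=9.9114  x^+=1.4154  v^+=4.4286  a^+=2.6238
step 2: x_pred=8.2432  r=-3.9032  x^+=5.8974  v^+=5.8982  a^+=1.9804
step 3: x_pred=13.9899  r=-18.7499  x^+=2.7212  v^+=0.7409  a^+=-1.1103
step 4: x_pred=2.8391  r=-5.8091  x^+=-0.6522  v^+=-2.8394  a^+=-2.0679
step 5: x_pred=-5.2849  r=3.6549  x^+=-3.0883  v^+=-3.7682  a^+=-1.4654
step 6: x_pred=-8.3907  r=2.6307  x^+=-6.8097  v^+=-4.4103  a^+=-1.0318
step 7: x_pred=-12.5638  r=6.6738  x^+=-8.5528  v^+=-2.9506  a^+=0.0683
step 8: x_pred=-11.9008  r=16.9608  x^+=-1.7074  v^+=3.8533  a^+=2.8641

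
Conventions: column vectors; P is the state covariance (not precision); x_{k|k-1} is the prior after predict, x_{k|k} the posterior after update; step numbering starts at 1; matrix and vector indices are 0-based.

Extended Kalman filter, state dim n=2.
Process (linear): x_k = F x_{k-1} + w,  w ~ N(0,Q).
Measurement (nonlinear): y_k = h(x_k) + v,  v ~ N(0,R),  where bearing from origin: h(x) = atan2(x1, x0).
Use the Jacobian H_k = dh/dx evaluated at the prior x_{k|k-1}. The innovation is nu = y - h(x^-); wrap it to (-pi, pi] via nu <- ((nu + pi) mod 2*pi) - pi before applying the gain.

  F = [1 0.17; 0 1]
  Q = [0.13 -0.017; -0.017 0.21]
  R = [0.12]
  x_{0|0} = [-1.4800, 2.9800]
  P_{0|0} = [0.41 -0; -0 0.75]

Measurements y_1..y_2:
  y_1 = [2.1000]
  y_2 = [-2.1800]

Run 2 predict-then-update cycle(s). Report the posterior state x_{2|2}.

x_post = [-2.9321, 1.3184]

step 1: x^-=[-0.9734, 2.9800]  P^-=[0.5617 0.1105; 0.1105 0.9600]  H_jac=[-0.3032 -0.0990]  S=[0.1877]  K=[-0.9657; -0.6851]  nu=[0.2135]  x^+=[-1.1796, 2.8337]  P^+=[0.3866 -0.0137; -0.0137 0.8719]
step 2: x^-=[-0.6978, 2.8337]  P^-=[0.5372 0.1175; 0.1175 1.0819]  H_jac=[-0.3327 -0.0819]  S=[0.1931]  K=[-0.9753; -0.6615]  nu=[2.2909]  x^+=[-2.9321, 1.3184]  P^+=[0.3535 -0.0070; -0.0070 0.9974]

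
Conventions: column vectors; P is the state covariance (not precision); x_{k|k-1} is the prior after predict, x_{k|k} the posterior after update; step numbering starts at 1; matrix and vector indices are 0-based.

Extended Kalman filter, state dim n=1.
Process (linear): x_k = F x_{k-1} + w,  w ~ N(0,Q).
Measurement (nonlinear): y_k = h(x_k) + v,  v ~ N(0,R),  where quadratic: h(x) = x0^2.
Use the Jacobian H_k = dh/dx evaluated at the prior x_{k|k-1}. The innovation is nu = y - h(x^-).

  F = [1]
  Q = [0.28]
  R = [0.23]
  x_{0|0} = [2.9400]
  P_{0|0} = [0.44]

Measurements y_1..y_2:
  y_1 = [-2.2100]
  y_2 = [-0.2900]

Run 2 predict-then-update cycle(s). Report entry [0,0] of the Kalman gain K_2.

K[0,0] = 0.3871

step 1: x^-=[2.9400]  P^-=[0.7200]  H_jac=[5.8800]  S=[25.1236]  K=[0.1685]  nu=[-10.8536]  x^+=[1.1110]  P^+=[0.0066]
step 2: x^-=[1.1110]  P^-=[0.2866]  H_jac=[2.2221]  S=[1.6451]  K=[0.3871]  nu=[-1.5244]  x^+=[0.5209]  P^+=[0.0401]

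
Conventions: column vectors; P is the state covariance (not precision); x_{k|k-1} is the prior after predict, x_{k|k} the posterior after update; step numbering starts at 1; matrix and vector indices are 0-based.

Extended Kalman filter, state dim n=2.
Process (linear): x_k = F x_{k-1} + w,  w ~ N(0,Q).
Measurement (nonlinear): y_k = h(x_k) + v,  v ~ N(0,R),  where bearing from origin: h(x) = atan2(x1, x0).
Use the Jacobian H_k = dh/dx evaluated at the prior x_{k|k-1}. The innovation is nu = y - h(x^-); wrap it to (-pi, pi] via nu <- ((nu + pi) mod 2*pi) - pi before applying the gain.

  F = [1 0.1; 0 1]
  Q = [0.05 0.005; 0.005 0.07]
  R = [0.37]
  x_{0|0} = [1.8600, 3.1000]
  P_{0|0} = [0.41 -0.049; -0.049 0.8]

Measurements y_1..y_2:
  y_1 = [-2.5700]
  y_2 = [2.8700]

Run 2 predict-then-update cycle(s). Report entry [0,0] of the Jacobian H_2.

H_jac[0,0] = -0.2047

step 1: x^-=[2.1700, 3.1000]  P^-=[0.4582 0.0360; 0.0360 0.8700]  H_jac=[-0.2165 0.1515]  S=[0.4091]  K=[-0.2291; 0.3032]  nu=[2.7531]  x^+=[1.5391, 3.9348]  P^+=[0.4367 0.0644; 0.0644 0.8324]
step 2: x^-=[1.9326, 3.9348]  P^-=[0.5079 0.1527; 0.1527 0.9024]  H_jac=[-0.2047 0.1006]  S=[0.3941]  K=[-0.2249; 0.1509]  nu=[1.7557]  x^+=[1.5377, 4.1999]  P^+=[0.4880 0.1660; 0.1660 0.8934]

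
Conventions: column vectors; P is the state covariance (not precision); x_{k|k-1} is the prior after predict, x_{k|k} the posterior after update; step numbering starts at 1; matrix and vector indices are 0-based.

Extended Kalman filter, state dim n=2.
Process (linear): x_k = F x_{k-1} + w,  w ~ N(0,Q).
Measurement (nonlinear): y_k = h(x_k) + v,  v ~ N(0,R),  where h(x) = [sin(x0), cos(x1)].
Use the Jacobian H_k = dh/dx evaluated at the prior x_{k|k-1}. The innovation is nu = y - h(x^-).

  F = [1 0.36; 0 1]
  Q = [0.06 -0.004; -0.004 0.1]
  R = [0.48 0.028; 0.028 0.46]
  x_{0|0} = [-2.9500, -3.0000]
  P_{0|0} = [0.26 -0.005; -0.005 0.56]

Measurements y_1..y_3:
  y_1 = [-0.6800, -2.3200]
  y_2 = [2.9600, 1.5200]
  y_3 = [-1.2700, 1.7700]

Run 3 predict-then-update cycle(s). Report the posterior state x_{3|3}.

step 1: x^-=[-4.0300, -3.0000]  P^-=[0.3890 0.1926; 0.1926 0.6600]  H_jac=[-0.6306 0.0000; 0.0000 0.1411]  S=[0.6347 0.0109; 0.0109 0.4731]  K=[-0.3876 0.0663; -0.1948 0.2013]  nu=[-1.4561, -1.3300]  x^+=[-3.5538, -2.9841]  P^+=[0.2921 0.1393; 0.1393 0.6176]
step 2: x^-=[-4.6281, -2.9841]  P^-=[0.5324 0.3577; 0.3577 0.7176]  H_jac=[-0.0842 0.0000; 0.0000 0.1568]  S=[0.4838 0.0233; 0.0233 0.4777]  K=[-0.0985 0.1222; -0.0738 0.2392]  nu=[1.9636, 2.5076]  x^+=[-4.5150, -2.5290]  P^+=[0.5212 0.3409; 0.3409 0.6884]
step 3: x^-=[-5.4255, -2.5290]  P^-=[0.9159 0.5848; 0.5848 0.7884]  H_jac=[0.6542 0.0000; 0.0000 0.5750]  S=[0.8720 0.2480; 0.2480 0.7206]  K=[0.6146 0.2551; 0.2880 0.5299]  nu=[-2.0263, 2.5882]  x^+=[-6.0106, -1.7411]  P^+=[0.4619 0.2340; 0.2340 0.4380]

x_post = [-6.0106, -1.7411]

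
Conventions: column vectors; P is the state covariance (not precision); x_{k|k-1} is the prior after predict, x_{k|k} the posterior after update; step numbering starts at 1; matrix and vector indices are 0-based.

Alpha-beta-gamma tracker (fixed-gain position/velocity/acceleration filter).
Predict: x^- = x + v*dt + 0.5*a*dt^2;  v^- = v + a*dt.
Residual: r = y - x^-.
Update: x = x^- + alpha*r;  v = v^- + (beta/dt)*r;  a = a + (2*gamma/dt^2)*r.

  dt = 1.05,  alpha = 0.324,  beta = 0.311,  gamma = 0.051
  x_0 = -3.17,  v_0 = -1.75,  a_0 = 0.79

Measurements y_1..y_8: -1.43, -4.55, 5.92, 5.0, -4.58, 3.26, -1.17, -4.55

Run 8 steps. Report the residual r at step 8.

step 1: x_pred=-4.5720  r=3.1420  x^+=-3.5540  v^+=0.0101  a^+=1.0807
step 2: x_pred=-2.9476  r=-1.6024  x^+=-3.4668  v^+=0.6703  a^+=0.9324
step 3: x_pred=-2.2490  r=8.1690  x^+=0.3977  v^+=4.0689  a^+=1.6882
step 4: x_pred=5.6007  r=-0.6007  x^+=5.4061  v^+=5.6636  a^+=1.6326
step 5: x_pred=12.2529  r=-16.8329  x^+=6.7990  v^+=2.3921  a^+=0.0753
step 6: x_pred=9.3523  r=-6.0923  x^+=7.3784  v^+=0.6667  a^+=-0.4883
step 7: x_pred=7.8093  r=-8.9793  x^+=4.9000  v^+=-2.5056  a^+=-1.3191
step 8: x_pred=1.5420  r=-6.0920  x^+=-0.4318  v^+=-5.6950  a^+=-1.8827

resid = -6.0920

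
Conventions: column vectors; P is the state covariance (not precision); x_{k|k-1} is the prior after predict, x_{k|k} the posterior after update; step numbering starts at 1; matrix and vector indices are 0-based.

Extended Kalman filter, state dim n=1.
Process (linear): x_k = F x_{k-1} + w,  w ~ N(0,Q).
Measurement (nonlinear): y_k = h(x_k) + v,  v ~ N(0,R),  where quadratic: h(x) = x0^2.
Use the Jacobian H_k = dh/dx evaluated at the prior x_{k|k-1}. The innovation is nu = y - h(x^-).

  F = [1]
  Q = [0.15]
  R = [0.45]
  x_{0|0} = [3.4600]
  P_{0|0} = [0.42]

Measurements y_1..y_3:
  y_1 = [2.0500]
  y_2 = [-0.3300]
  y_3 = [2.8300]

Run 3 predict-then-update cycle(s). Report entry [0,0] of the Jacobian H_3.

step 1: x^-=[3.4600]  P^-=[0.5700]  H_jac=[6.9200]  S=[27.7452]  K=[0.1422]  nu=[-9.9216]  x^+=[2.0495]  P^+=[0.0092]
step 2: x^-=[2.0495]  P^-=[0.1592]  H_jac=[4.0990]  S=[3.1256]  K=[0.2088]  nu=[-4.5304]  x^+=[1.1034]  P^+=[0.0229]
step 3: x^-=[1.1034]  P^-=[0.1729]  H_jac=[2.2067]  S=[1.2921]  K=[0.2953]  nu=[1.6126]  x^+=[1.5796]  P^+=[0.0602]

H_jac[0,0] = 2.2067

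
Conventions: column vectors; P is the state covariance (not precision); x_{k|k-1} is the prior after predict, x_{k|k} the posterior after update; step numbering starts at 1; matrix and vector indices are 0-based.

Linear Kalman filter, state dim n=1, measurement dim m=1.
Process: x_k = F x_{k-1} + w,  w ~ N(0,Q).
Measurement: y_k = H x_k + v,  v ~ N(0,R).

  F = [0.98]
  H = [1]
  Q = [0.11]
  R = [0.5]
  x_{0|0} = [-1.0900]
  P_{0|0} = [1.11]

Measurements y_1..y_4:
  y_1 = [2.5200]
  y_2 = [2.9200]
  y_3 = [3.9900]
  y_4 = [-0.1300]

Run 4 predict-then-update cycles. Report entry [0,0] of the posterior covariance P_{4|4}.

step 1: x^-=[-1.0682]  P^-=[1.1760]  S=[1.6760]  K=[0.7017]  nu=[3.5882]  x^+=[1.4496]  P^+=[0.3508]
step 2: x^-=[1.4206]  P^-=[0.4469]  S=[0.9469]  K=[0.4720]  nu=[1.4994]  x^+=[2.1283]  P^+=[0.2360]
step 3: x^-=[2.0857]  P^-=[0.3366]  S=[0.8366]  K=[0.4024]  nu=[1.9043]  x^+=[2.8520]  P^+=[0.2012]
step 4: x^-=[2.7949]  P^-=[0.3032]  S=[0.8032]  K=[0.3775]  nu=[-2.9249]  x^+=[1.6907]  P^+=[0.1888]

P_post[0,0] = 0.1888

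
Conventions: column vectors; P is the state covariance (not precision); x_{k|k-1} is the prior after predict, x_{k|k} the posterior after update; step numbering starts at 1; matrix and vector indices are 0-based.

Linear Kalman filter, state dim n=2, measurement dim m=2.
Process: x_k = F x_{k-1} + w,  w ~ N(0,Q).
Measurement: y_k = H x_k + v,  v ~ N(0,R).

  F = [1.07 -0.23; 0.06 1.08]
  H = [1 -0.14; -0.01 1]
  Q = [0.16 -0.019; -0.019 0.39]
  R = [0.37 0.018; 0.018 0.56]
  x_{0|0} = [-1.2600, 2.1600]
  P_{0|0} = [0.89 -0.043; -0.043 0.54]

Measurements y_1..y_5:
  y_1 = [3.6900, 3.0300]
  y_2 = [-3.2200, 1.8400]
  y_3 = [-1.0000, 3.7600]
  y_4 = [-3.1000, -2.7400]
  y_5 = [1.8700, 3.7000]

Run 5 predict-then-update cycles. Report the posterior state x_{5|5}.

x_post = [-0.2367, 1.5838]

step 1: x^-=[-1.8450, 2.2572]  P^-=[1.2287 -0.1451; -0.1451 1.0175]  S=[1.6593 -0.2820; -0.2820 1.5805]  K=[0.7588 0.0358; -0.0657 0.6330]  nu=[5.8510, 0.7543]  x^+=[2.6220, 2.3502]  P^+=[0.2865 0.0366; 0.0366 0.3536]
step 2: x^-=[2.2650, 2.6956]  P^-=[0.4888 -0.0467; -0.0467 0.8083]  S=[0.8877 -0.1468; -0.1468 1.3692]  K=[0.5617 0.0226; -0.0839 0.5816]  nu=[-5.1076, -0.8329]  x^+=[-0.6227, 2.6395]  P^+=[0.2117 0.0249; 0.0249 0.3245]
step 3: x^-=[-1.2734, 2.8133]  P^-=[0.4073 -0.0576; -0.0576 0.7724]  S=[0.8086 -0.1519; -0.1519 1.3336]  K=[0.5161 0.0125; -0.0982 0.5684]  nu=[0.6673, 0.9340]  x^+=[-0.9174, 3.2787]  P^+=[0.1937 0.0182; 0.0182 0.3167]
step 4: x^-=[-1.7357, 3.4859]  P^-=[0.3896 -0.0644; -0.0644 0.7625]  S=[0.7926 -0.1572; -0.1572 1.3238]  K=[0.5046 0.0083; -0.1041 0.5641]  nu=[-0.8763, -6.2433]  x^+=[-2.2296, 0.0552]  P^+=[0.1890 0.0156; 0.0156 0.3142]
step 5: x^-=[-2.3984, -0.0741]  P^-=[0.3853 -0.0671; -0.0671 0.7592]  S=[0.7890 -0.1593; -0.1593 1.3206]  K=[0.5017 0.0068; -0.1061 0.5626]  nu=[4.2580, 3.7501]  x^+=[-0.2367, 1.5838]  P^+=[0.1878 0.0147; 0.0147 0.3133]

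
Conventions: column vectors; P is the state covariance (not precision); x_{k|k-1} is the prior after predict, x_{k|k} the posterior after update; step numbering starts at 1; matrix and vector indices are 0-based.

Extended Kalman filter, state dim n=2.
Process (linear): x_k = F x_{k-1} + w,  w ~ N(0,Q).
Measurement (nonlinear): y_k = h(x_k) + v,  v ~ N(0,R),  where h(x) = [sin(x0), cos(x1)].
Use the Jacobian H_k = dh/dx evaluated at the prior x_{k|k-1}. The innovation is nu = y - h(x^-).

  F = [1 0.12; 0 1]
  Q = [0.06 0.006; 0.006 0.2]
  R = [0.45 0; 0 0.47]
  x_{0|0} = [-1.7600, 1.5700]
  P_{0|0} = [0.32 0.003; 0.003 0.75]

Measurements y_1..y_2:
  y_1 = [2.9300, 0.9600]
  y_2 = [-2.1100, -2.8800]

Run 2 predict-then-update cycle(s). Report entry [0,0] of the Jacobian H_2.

H_jac[0,0] = 0.0410

step 1: x^-=[-1.5716, 1.5700]  P^-=[0.3915 0.0990; 0.0990 0.9500]  H_jac=[-0.0008 0.0000; 0.0000 -1.0000]  S=[0.4500 0.0001; 0.0001 1.4200]  K=[-0.0007 -0.0697; -0.0001 -0.6690]  nu=[3.9300, 0.9592]  x^+=[-1.6412, 0.9280]  P^+=[0.3846 0.0328; 0.0328 0.3144]
step 2: x^-=[-1.5298, 0.9280]  P^-=[0.4570 0.0765; 0.0765 0.5144]  H_jac=[0.0410 0.0000; 0.0000 -0.8005]  S=[0.4508 -0.0025; -0.0025 0.7996]  K=[0.0411 -0.0765; 0.0041 -0.5150]  nu=[-1.1108, -3.4794]  x^+=[-1.3095, 2.7153]  P^+=[0.4516 0.0449; 0.0449 0.3024]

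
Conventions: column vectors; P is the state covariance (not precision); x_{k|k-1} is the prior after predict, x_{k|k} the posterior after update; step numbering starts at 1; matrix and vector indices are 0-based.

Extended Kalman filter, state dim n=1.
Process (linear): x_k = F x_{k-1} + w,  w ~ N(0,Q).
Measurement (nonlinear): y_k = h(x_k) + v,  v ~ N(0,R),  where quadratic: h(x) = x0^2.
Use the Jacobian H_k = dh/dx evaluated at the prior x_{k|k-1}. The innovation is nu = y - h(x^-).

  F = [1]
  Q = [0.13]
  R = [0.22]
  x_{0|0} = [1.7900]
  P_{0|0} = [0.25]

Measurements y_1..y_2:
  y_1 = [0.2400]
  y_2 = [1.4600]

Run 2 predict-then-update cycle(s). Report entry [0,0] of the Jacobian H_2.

H_jac[0,0] = 1.9956

step 1: x^-=[1.7900]  P^-=[0.3800]  H_jac=[3.5800]  S=[5.0902]  K=[0.2673]  nu=[-2.9641]  x^+=[0.9978]  P^+=[0.0164]
step 2: x^-=[0.9978]  P^-=[0.1464]  H_jac=[1.9956]  S=[0.8031]  K=[0.3638]  nu=[0.4643]  x^+=[1.1668]  P^+=[0.0401]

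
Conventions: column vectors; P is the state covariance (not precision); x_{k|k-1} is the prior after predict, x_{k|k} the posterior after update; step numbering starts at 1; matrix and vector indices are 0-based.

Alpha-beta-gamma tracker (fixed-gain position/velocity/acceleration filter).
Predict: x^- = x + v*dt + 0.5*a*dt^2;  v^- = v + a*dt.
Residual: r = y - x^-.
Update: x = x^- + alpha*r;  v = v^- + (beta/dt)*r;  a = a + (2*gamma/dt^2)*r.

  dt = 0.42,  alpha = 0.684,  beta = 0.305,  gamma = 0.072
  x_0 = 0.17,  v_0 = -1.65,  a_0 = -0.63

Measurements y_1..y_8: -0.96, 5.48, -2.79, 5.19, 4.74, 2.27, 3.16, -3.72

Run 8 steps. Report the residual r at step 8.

step 1: x_pred=-0.5786  r=-0.3814  x^+=-0.8395  v^+=-2.1916  a^+=-0.9414
step 2: x_pred=-1.8430  r=7.3230  x^+=3.1659  v^+=2.7309  a^+=5.0366
step 3: x_pred=4.7571  r=-7.5471  x^+=-0.4051  v^+=-0.6344  a^+=-1.1244
step 4: x_pred=-0.7707  r=5.9607  x^+=3.3064  v^+=3.2220  a^+=3.7415
step 5: x_pred=4.9896  r=-0.2496  x^+=4.8189  v^+=4.6121  a^+=3.5377
step 6: x_pred=7.0680  r=-4.7980  x^+=3.7862  v^+=2.6137  a^+=-0.3790
step 7: x_pred=4.8505  r=-1.6905  x^+=3.6942  v^+=1.2269  a^+=-1.7590
step 8: x_pred=4.0544  r=-7.7744  x^+=-1.2633  v^+=-5.1575  a^+=-8.1054

resid = -7.7744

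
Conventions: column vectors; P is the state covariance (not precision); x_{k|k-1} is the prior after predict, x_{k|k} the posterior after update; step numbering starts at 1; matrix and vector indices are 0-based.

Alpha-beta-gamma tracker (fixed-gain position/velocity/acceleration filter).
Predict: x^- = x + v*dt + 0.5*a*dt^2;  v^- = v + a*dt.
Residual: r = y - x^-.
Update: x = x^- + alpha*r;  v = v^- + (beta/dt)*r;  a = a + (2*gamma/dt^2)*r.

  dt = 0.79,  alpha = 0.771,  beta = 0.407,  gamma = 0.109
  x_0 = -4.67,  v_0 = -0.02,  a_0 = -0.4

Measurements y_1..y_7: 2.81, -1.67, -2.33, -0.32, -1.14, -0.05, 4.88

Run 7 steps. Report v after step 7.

v_post = 2.3660

step 1: x_pred=-4.8106  r=7.6206  x^+=1.0649  v^+=3.5901  a^+=2.2619
step 2: x_pred=4.6069  r=-6.2769  x^+=-0.2326  v^+=2.1432  a^+=0.0694
step 3: x_pred=1.4822  r=-3.8122  x^+=-1.4570  v^+=0.2340  a^+=-1.2622
step 4: x_pred=-1.6660  r=1.3460  x^+=-0.6282  v^+=-0.0697  a^+=-0.7921
step 5: x_pred=-0.9305  r=-0.2095  x^+=-1.0920  v^+=-0.8034  a^+=-0.8653
step 6: x_pred=-1.9967  r=1.9467  x^+=-0.4958  v^+=-0.4840  a^+=-0.1853
step 7: x_pred=-0.9360  r=5.8160  x^+=3.5481  v^+=2.3660  a^+=1.8463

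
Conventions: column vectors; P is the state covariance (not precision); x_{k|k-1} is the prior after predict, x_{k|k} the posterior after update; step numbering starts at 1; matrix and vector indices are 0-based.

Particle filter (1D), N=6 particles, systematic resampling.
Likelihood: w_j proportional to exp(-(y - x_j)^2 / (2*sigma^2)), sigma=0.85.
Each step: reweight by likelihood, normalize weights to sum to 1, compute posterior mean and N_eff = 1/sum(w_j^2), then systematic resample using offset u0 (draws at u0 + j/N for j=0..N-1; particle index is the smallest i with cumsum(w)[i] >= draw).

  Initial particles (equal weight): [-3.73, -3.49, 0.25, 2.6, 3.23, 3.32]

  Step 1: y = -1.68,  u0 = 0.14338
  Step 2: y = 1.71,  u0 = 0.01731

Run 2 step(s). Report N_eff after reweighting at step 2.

step 1: w=[0.2331, 0.4425, 0.3244, 0.0000, 0.0000, 0.0000]  mean=-2.3327  Neff=2.8139  idx=[0, 1, 1, 1, 2, 2]
step 2: w=[0.0000, 0.0000, 0.0000, 0.0000, 0.5000, 0.5000]  mean=0.2500  Neff=2.0000  idx=[4, 4, 4, 5, 5, 5]

N_eff = 2.0000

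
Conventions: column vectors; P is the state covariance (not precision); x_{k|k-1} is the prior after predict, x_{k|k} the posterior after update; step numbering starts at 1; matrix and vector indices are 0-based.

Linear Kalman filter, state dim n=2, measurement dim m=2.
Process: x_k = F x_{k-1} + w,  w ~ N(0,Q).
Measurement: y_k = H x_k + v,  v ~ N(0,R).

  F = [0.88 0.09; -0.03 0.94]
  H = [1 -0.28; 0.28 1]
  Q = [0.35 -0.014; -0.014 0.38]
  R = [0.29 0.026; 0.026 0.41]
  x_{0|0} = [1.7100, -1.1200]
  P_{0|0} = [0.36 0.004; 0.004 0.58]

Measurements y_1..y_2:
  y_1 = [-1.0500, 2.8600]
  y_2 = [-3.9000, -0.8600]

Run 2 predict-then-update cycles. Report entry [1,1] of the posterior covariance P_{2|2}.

step 1: x^-=[1.4040, -1.1041]  P^-=[0.6341 0.0289; 0.0289 0.8926]  S=[0.9779 -0.0198; -0.0198 1.3685]  K=[0.6434 0.1601; -0.2128 0.6551]  nu=[-2.7631, 3.5710]  x^+=[0.1980, 1.8232]  P^+=[0.1983 0.0269; 0.0269 0.2555]
step 2: x^-=[0.3383, 1.7079]  P^-=[0.5099 0.0245; 0.0245 0.6044]  S=[0.8335 0.0221; 0.0221 1.0682]  K=[0.5996 0.1442; -0.1889 0.5762]  nu=[-3.7601, -2.6626]  x^+=[-2.3003, 0.8840]  P^+=[0.1841 0.0232; 0.0232 0.2249]

P_post[1,1] = 0.2249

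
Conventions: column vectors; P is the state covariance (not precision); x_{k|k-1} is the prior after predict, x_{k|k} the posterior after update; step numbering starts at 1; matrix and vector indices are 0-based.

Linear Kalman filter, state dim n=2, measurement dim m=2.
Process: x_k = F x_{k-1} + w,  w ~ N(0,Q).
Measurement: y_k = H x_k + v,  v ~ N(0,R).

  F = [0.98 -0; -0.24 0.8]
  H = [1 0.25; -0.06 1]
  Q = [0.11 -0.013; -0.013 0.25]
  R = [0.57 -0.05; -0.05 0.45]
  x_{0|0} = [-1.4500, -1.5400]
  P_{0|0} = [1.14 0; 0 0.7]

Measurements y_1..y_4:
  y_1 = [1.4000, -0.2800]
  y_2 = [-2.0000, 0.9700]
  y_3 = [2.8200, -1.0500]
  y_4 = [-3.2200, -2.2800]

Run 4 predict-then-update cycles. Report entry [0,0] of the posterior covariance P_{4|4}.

step 1: x^-=[-1.4210, -0.8840]  P^-=[1.2049 -0.2811; -0.2811 0.7637]  S=[1.6820 -0.2083; -0.2083 1.2517]  K=[0.6530 -0.1737; 0.0241 0.6276]  nu=[3.0420, 0.5187]  x^+=[0.4754, -0.4852]  P^+=[0.4026 -0.0867; -0.0867 0.2760]
step 2: x^-=[0.4659, -0.5023]  P^-=[0.4966 -0.1756; -0.1756 0.4831]  S=[1.0090 -0.1320; -0.1320 0.9560]  K=[0.4283 -0.1557; 0.0134 0.5182]  nu=[-2.3403, 1.5002]  x^+=[-0.7701, 0.2437]  P^+=[0.2707 -0.0753; -0.0753 0.2280]
step 3: x^-=[-0.7547, 0.3798]  P^-=[0.3700 -0.1357; -0.1357 0.4404]  S=[0.8997 -0.0957; -0.0957 0.9080]  K=[0.3591 -0.1360; 0.0244 0.4966]  nu=[3.4798, -1.4751]  x^+=[0.6955, -0.2677]  P^+=[0.2279 -0.0655; -0.0655 0.2183]
step 4: x^-=[0.6815, -0.3811]  P^-=[0.3288 -0.1179; -0.1179 0.4280]  S=[0.8666 -0.0789; -0.0789 0.8933]  K=[0.3341 -0.1246; 0.0320 0.4898]  nu=[-3.8063, -1.8580]  x^+=[-0.3585, -1.4129]  P^+=[0.2117 -0.0601; -0.0601 0.2152]

P_post[0,0] = 0.2117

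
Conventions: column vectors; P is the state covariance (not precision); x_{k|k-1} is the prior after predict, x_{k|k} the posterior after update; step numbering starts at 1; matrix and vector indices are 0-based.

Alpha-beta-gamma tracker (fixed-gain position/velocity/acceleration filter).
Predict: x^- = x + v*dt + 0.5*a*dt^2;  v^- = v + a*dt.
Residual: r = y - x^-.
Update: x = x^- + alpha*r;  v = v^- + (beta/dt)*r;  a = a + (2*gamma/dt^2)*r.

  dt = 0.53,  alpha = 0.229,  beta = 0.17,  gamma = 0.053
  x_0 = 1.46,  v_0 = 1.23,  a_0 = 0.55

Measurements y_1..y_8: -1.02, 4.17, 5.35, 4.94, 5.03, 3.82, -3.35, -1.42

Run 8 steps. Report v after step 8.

v_post = -5.8961

step 1: x_pred=2.1891  r=-3.2091  x^+=1.4543  v^+=0.4922  a^+=-0.6610
step 2: x_pred=1.6223  r=2.5477  x^+=2.2057  v^+=0.9590  a^+=0.3004
step 3: x_pred=2.7562  r=2.5938  x^+=3.3502  v^+=1.9502  a^+=1.2792
step 4: x_pred=4.5634  r=0.3766  x^+=4.6497  v^+=2.7490  a^+=1.4213
step 5: x_pred=6.3063  r=-1.2763  x^+=6.0140  v^+=3.0929  a^+=0.9397
step 6: x_pred=7.7852  r=-3.9652  x^+=6.8772  v^+=2.3191  a^+=-0.5566
step 7: x_pred=8.0281  r=-11.3781  x^+=5.4226  v^+=-1.6255  a^+=-4.8502
step 8: x_pred=3.8798  r=-5.2998  x^+=2.6662  v^+=-5.8961  a^+=-6.8502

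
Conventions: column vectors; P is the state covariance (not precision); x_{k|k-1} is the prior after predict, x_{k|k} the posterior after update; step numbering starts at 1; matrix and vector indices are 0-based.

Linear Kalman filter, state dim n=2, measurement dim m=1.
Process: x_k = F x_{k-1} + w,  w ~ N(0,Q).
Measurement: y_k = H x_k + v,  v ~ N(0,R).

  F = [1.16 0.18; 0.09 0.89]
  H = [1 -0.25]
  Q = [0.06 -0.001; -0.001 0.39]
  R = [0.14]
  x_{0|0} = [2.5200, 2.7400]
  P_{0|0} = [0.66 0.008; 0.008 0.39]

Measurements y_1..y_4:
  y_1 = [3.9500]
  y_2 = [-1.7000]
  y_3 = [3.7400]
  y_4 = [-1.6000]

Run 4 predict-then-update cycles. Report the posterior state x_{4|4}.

step 1: x^-=[3.4164, 2.6654]  P^-=[0.9641 0.1388; 0.1388 0.7055]  S=[1.0788]  K=[0.8615; -0.0349]  nu=[1.2000]  x^+=[4.4502, 2.6236]  P^+=[0.1634 0.1712; 0.1712 0.7042]
step 2: x^-=[5.6344, 2.7355]  P^-=[0.3742 0.3084; 0.3084 0.9766]  S=[0.4210]  K=[0.7056; 0.1526]  nu=[-6.6506]  x^+=[0.9417, 1.7209]  P^+=[0.1645 0.2631; 0.2631 0.9668]
step 3: x^-=[1.4021, 1.6163]  P^-=[0.4226 0.4469; 0.4469 1.1993]  S=[0.4141]  K=[0.7507; 0.3552]  nu=[2.7420]  x^+=[3.4605, 2.5902]  P^+=[0.1892 0.3365; 0.3365 1.1470]
step 4: x^-=[4.4805, 2.6167]  P^-=[0.4923 0.5553; 0.5553 1.3540]  S=[0.4392]  K=[0.8047; 0.4937]  nu=[-5.4263]  x^+=[0.1140, -0.0620]  P^+=[0.2079 0.3808; 0.3808 1.2469]

x_post = [0.1140, -0.0620]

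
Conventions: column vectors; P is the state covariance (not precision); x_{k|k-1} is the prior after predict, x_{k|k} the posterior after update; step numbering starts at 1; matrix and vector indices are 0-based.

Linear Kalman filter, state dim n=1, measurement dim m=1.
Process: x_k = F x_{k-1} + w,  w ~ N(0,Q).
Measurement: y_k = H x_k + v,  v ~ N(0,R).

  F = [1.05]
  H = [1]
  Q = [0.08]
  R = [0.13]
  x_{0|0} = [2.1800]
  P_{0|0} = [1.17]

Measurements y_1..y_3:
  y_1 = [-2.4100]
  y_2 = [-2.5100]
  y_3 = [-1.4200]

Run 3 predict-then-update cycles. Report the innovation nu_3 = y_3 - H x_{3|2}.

innov = [1.0525]

step 1: x^-=[2.2890]  P^-=[1.3699]  S=[1.4999]  K=[0.9133]  nu=[-4.6990]  x^+=[-2.0027]  P^+=[0.1187]
step 2: x^-=[-2.1029]  P^-=[0.2109]  S=[0.3409]  K=[0.6187]  nu=[-0.4071]  x^+=[-2.3547]  P^+=[0.0804]
step 3: x^-=[-2.4725]  P^-=[0.1687]  S=[0.2987]  K=[0.5647]  nu=[1.0525]  x^+=[-1.8781]  P^+=[0.0734]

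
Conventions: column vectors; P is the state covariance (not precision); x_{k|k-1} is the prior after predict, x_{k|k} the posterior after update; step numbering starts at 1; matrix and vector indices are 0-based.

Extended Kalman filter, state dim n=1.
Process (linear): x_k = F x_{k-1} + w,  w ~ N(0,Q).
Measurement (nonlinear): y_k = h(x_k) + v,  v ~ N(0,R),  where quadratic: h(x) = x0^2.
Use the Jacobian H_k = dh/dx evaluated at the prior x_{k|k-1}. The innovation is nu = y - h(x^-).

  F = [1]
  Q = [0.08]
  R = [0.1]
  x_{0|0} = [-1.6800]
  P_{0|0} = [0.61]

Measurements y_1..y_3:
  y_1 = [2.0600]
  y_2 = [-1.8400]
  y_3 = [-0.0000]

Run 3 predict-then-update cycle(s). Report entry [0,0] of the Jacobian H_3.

H_jac[0,0] = -0.5112

step 1: x^-=[-1.6800]  P^-=[0.6900]  H_jac=[-3.3600]  S=[7.8898]  K=[-0.2938]  nu=[-0.7624]  x^+=[-1.4560]  P^+=[0.0087]
step 2: x^-=[-1.4560]  P^-=[0.0887]  H_jac=[-2.9119]  S=[0.8525]  K=[-0.3031]  nu=[-3.9599]  x^+=[-0.2556]  P^+=[0.0104]
step 3: x^-=[-0.2556]  P^-=[0.0904]  H_jac=[-0.5112]  S=[0.1236]  K=[-0.3739]  nu=[-0.0653]  x^+=[-0.2312]  P^+=[0.0731]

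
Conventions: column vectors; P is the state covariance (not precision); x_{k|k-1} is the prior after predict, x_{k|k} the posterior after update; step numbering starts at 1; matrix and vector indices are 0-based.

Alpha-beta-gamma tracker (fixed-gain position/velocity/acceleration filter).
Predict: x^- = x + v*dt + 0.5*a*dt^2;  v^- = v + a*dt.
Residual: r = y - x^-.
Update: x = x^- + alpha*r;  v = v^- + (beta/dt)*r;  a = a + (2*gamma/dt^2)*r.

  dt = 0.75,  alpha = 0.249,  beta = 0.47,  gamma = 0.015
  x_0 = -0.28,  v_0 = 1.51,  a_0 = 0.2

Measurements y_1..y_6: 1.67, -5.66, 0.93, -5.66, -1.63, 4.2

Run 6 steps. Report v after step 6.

v_post = 4.9801

step 1: x_pred=0.9088  r=0.7612  x^+=1.0983  v^+=2.1370  a^+=0.2406
step 2: x_pred=2.7688  r=-8.4288  x^+=0.6700  v^+=-2.9645  a^+=-0.2089
step 3: x_pred=-1.6122  r=2.5422  x^+=-0.9792  v^+=-1.5281  a^+=-0.0734
step 4: x_pred=-2.1459  r=-3.5141  x^+=-3.0209  v^+=-3.7853  a^+=-0.2608
step 5: x_pred=-5.9332  r=4.3032  x^+=-4.8617  v^+=-1.2842  a^+=-0.0313
step 6: x_pred=-5.8337  r=10.0337  x^+=-3.3353  v^+=4.9801  a^+=0.5039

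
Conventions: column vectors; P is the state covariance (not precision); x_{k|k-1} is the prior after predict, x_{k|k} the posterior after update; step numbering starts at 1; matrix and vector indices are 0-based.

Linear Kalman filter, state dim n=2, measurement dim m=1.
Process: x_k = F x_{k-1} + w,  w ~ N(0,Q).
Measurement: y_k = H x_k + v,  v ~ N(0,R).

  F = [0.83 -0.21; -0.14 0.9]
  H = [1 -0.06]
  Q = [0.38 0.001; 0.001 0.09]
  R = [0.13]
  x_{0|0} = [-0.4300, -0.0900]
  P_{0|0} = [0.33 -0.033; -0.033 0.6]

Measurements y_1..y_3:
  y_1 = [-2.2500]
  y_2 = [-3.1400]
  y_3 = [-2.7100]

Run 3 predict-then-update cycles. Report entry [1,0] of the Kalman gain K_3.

step 1: x^-=[-0.3380, -0.0208]  P^-=[0.6453 -0.1764; -0.1764 0.5908]  S=[0.7986]  K=[0.8213; -0.2652]  nu=[-1.9132]  x^+=[-1.9093, 0.4867]  P^+=[0.1066 -0.0024; -0.0024 0.5346]
step 2: x^-=[-1.6870, 0.7053]  P^-=[0.4779 -0.1143; -0.1143 0.5257]  S=[0.6235]  K=[0.7775; -0.2339]  nu=[-1.4107]  x^+=[-2.7837, 1.0353]  P^+=[0.1010 -0.0009; -0.0009 0.4916]
step 3: x^-=[-2.5279, 1.3215]  P^-=[0.4716 -0.1044; -0.1044 0.4904]  S=[0.6159]  K=[0.7759; -0.2172]  nu=[-0.1028]  x^+=[-2.6077, 1.3438]  P^+=[0.1008 -0.0006; -0.0006 0.4614]

K[1,0] = -0.2172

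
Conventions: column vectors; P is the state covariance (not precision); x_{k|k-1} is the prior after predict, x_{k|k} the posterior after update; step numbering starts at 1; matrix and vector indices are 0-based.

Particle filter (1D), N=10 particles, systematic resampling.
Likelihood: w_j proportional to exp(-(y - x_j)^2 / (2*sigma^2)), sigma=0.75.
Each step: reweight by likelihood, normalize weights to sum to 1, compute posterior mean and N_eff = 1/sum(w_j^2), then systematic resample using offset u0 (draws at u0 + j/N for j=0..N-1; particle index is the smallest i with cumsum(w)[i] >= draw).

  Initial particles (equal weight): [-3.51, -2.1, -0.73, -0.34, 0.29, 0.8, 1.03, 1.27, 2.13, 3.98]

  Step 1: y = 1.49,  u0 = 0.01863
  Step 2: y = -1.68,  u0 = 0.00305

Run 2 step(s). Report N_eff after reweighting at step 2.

N_eff = 1.9672

step 1: w=[0.0000, 0.0000, 0.0036, 0.0146, 0.0799, 0.1881, 0.2380, 0.2751, 0.1996, 0.0012]  mean=1.1902  Neff=4.6700  idx=[4, 5, 5, 6, 6, 6, 7, 7, 8, 8]
step 2: w=[0.6984, 0.0929, 0.0929, 0.0322, 0.0322, 0.0322, 0.0096, 0.0096, 0.0001, 0.0001]  mean=0.4752  Neff=1.9672  idx=[0, 0, 0, 0, 0, 0, 0, 1, 2, 3]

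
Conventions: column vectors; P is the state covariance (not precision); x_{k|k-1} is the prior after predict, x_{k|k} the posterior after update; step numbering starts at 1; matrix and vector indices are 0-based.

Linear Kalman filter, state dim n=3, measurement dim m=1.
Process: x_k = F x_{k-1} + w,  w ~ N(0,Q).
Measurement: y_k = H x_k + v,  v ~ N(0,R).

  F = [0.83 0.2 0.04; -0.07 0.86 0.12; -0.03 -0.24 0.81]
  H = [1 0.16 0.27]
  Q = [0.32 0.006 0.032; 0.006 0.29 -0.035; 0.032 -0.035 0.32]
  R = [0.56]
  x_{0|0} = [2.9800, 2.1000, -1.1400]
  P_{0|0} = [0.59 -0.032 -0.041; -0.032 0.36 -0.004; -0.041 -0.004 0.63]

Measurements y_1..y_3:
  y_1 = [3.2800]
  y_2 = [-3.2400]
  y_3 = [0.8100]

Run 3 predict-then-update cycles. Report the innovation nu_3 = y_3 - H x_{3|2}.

innov = [1.2880]

step 1: x^-=[2.8478, 1.4606, -1.5168]  P^-=[0.7284 0.0101 -0.0011; 0.0101 0.5719 -0.0467; -0.0011 -0.0467 0.7577]  S=[1.3569]  K=[0.5378; 0.0656; 0.1444]  nu=[0.6080]  x^+=[3.1748, 1.5005, -1.4290]  P^+=[0.3360 -0.0378 -0.1065; -0.0378 0.5661 -0.0596; -0.1065 -0.0596 0.7294]
step 2: x^-=[2.8780, 0.8967, -1.6128]  P^-=[0.5547 0.0471 -0.0527; 0.0471 0.7149 -0.1133; -0.0527 -0.1133 0.8593]  S=[1.1725]  K=[0.4674; 0.1117; 0.1375]  nu=[-5.8260]  x^+=[0.1550, 0.2461, -2.4136]  P^+=[0.2986 -0.0141 -0.1280; -0.0141 0.7003 -0.1313; -0.1280 -0.1313 0.8371]
step 3: x^-=[0.0813, -0.0888, -2.0188]  P^-=[0.5398 0.0832 -0.0850; 0.0832 0.7982 -0.1774; -0.0850 -0.1774 0.9669]  S=[1.1561]  K=[0.4586; 0.1410; 0.1278]  nu=[1.2880]  x^+=[0.6719, 0.0928, -1.8542]  P^+=[0.2967 0.0085 -0.1527; 0.0085 0.7752 -0.1982; -0.1527 -0.1982 0.9480]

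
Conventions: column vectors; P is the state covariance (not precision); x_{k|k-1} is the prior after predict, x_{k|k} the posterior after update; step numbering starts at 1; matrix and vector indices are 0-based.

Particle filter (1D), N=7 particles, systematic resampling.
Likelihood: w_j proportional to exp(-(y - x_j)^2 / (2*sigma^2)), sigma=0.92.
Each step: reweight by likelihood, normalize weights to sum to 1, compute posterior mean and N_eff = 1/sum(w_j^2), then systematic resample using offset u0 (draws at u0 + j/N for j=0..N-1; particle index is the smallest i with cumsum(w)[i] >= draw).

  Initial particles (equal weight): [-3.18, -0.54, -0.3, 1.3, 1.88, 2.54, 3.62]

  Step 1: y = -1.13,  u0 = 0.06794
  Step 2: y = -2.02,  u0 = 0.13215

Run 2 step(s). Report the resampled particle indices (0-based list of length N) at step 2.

step 1: w=[0.0522, 0.5092, 0.4163, 0.0191, 0.0030, 0.0002, 0.0000]  mean=-0.5350  Neff=2.2954  idx=[1, 1, 1, 1, 2, 2, 2]
step 2: w=[0.1693, 0.1693, 0.1693, 0.1693, 0.1076, 0.1076, 0.1076]  mean=-0.4626  Neff=6.6937  idx=[0, 1, 2, 3, 4, 5, 6]

resampled_idx = [0, 1, 2, 3, 4, 5, 6]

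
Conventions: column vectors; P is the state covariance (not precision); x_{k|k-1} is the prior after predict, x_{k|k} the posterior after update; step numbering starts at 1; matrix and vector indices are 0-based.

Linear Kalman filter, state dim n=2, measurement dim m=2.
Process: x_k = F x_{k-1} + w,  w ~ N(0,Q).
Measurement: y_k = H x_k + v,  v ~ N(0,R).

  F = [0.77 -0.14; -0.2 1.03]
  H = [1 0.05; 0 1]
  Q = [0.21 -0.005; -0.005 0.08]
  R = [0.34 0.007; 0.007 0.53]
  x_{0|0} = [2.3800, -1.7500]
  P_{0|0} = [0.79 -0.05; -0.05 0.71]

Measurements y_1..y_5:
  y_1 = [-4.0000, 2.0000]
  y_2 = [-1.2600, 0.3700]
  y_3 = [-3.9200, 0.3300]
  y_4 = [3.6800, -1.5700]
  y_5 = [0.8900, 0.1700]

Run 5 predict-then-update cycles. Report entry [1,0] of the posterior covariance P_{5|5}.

step 1: x^-=[2.0776, -2.2785]  P^-=[0.7031 -0.2701; -0.2701 0.8854]  S=[1.0183 -0.2188; -0.2188 1.4154]  K=[0.6581 -0.0891; -0.0903 0.6116]  nu=[-5.9637, 4.2785]  x^+=[-2.2280, 0.8770]  P^+=[0.2252 -0.0426; -0.0426 0.3235]
step 2: x^-=[-1.8383, 1.3489]  P^-=[0.3591 -0.1213; -0.1213 0.4498]  S=[0.6881 -0.0918; -0.0918 0.9798]  K=[0.5028 -0.0767; -0.0834 0.4512]  nu=[0.5109, -0.9789]  x^+=[-1.5064, 0.8645]  P^+=[0.1723 -0.0371; -0.0371 0.2386]
step 3: x^-=[-1.2809, 1.1918]  P^-=[0.3248 -0.0964; -0.0964 0.3553]  S=[0.6561 -0.0717; -0.0717 0.8853]  K=[0.4801 -0.0701; -0.0767 0.3951]  nu=[-2.6987, -0.8618]  x^+=[-2.5162, 1.0583]  P^+=[0.1644 -0.0338; -0.0338 0.2089]
step 4: x^-=[-2.0856, 1.5933]  P^-=[0.3189 -0.0882; -0.0882 0.3221]  S=[0.6509 -0.0651; -0.0651 0.8521]  K=[0.4764 -0.0671; -0.0735 0.3724]  nu=[5.6860, -3.1633]  x^+=[0.8356, -0.0025]  P^+=[0.1631 -0.0322; -0.0322 0.1968]
step 5: x^-=[0.6438, -0.1697]  P^-=[0.3175 -0.0850; -0.0850 0.3086]  S=[0.6498 -0.0625; -0.0625 0.8386]  K=[0.4758 -0.0658; -0.0721 0.3626]  nu=[0.2547, 0.3397]  x^+=[0.7426, -0.0649]  P^+=[0.1629 -0.0316; -0.0316 0.1917]

P_post[1,0] = -0.0316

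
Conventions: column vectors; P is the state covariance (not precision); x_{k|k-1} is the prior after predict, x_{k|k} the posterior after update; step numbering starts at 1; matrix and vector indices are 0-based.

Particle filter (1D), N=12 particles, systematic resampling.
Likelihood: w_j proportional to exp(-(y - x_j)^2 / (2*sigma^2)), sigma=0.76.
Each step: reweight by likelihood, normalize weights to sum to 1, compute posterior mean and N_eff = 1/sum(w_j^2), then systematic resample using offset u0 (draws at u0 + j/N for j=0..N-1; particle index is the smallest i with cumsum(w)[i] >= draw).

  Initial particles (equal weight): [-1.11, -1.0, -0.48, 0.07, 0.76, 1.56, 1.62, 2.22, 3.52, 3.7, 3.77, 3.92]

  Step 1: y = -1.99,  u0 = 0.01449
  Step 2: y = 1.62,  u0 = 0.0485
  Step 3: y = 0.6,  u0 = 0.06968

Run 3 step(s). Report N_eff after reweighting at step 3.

N_eff = 9.0299

step 1: w=[0.4628, 0.3873, 0.1257, 0.0230, 0.0013, 0.0000, 0.0000, 0.0000, 0.0000, 0.0000, 0.0000, 0.0000]  mean=-0.9586  Neff=2.6285  idx=[0, 0, 0, 0, 0, 0, 1, 1, 1, 1, 1, 2]
step 2: w=[0.0354, 0.0354, 0.0354, 0.0354, 0.0354, 0.0354, 0.0589, 0.0589, 0.0589, 0.0589, 0.0589, 0.4931]  mean=-0.7670  Neff=3.7314  idx=[1, 3, 6, 7, 8, 10, 11, 11, 11, 11, 11, 11]
step 3: w=[0.0286, 0.0286, 0.0392, 0.0392, 0.0392, 0.0392, 0.1310, 0.1310, 0.1310, 0.1310, 0.1310, 0.1310]  mean=-0.5976  Neff=9.0299  idx=[2, 4, 6, 6, 7, 8, 8, 9, 9, 10, 11, 11]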